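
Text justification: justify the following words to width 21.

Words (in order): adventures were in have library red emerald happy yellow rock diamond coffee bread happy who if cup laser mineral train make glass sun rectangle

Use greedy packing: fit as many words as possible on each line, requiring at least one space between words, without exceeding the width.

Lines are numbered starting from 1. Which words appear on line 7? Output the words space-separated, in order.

Line 1: ['adventures', 'were', 'in'] (min_width=18, slack=3)
Line 2: ['have', 'library', 'red'] (min_width=16, slack=5)
Line 3: ['emerald', 'happy', 'yellow'] (min_width=20, slack=1)
Line 4: ['rock', 'diamond', 'coffee'] (min_width=19, slack=2)
Line 5: ['bread', 'happy', 'who', 'if'] (min_width=18, slack=3)
Line 6: ['cup', 'laser', 'mineral'] (min_width=17, slack=4)
Line 7: ['train', 'make', 'glass', 'sun'] (min_width=20, slack=1)
Line 8: ['rectangle'] (min_width=9, slack=12)

Answer: train make glass sun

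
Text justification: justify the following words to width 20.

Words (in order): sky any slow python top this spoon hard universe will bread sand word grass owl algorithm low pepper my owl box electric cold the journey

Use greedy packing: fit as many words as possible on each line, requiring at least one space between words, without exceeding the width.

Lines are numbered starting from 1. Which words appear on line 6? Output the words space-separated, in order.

Answer: my owl box electric

Derivation:
Line 1: ['sky', 'any', 'slow', 'python'] (min_width=19, slack=1)
Line 2: ['top', 'this', 'spoon', 'hard'] (min_width=19, slack=1)
Line 3: ['universe', 'will', 'bread'] (min_width=19, slack=1)
Line 4: ['sand', 'word', 'grass', 'owl'] (min_width=19, slack=1)
Line 5: ['algorithm', 'low', 'pepper'] (min_width=20, slack=0)
Line 6: ['my', 'owl', 'box', 'electric'] (min_width=19, slack=1)
Line 7: ['cold', 'the', 'journey'] (min_width=16, slack=4)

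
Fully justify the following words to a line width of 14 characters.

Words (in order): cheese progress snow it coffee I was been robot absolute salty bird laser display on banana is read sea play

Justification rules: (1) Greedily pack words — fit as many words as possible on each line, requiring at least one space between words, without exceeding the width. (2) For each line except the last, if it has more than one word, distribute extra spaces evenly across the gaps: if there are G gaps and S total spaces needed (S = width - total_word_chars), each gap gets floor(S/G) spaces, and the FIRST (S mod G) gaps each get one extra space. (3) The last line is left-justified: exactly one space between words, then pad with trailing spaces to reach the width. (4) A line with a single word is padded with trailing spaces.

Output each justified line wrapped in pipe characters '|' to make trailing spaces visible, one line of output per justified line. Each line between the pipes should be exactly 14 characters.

Answer: |cheese        |
|progress  snow|
|it   coffee  I|
|was been robot|
|absolute salty|
|bird     laser|
|display     on|
|banana is read|
|sea play      |

Derivation:
Line 1: ['cheese'] (min_width=6, slack=8)
Line 2: ['progress', 'snow'] (min_width=13, slack=1)
Line 3: ['it', 'coffee', 'I'] (min_width=11, slack=3)
Line 4: ['was', 'been', 'robot'] (min_width=14, slack=0)
Line 5: ['absolute', 'salty'] (min_width=14, slack=0)
Line 6: ['bird', 'laser'] (min_width=10, slack=4)
Line 7: ['display', 'on'] (min_width=10, slack=4)
Line 8: ['banana', 'is', 'read'] (min_width=14, slack=0)
Line 9: ['sea', 'play'] (min_width=8, slack=6)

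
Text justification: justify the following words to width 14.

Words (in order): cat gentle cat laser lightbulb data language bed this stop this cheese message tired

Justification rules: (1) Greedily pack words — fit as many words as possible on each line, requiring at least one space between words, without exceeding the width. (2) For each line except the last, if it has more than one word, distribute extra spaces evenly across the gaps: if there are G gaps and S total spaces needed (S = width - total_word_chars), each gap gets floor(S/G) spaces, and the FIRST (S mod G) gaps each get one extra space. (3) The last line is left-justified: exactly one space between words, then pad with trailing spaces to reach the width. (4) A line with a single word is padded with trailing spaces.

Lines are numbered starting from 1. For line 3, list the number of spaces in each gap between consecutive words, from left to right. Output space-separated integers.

Line 1: ['cat', 'gentle', 'cat'] (min_width=14, slack=0)
Line 2: ['laser'] (min_width=5, slack=9)
Line 3: ['lightbulb', 'data'] (min_width=14, slack=0)
Line 4: ['language', 'bed'] (min_width=12, slack=2)
Line 5: ['this', 'stop', 'this'] (min_width=14, slack=0)
Line 6: ['cheese', 'message'] (min_width=14, slack=0)
Line 7: ['tired'] (min_width=5, slack=9)

Answer: 1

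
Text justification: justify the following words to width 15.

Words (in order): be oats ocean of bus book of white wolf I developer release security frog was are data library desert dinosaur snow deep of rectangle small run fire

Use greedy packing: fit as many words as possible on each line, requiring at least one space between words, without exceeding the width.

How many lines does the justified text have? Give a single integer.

Answer: 12

Derivation:
Line 1: ['be', 'oats', 'ocean'] (min_width=13, slack=2)
Line 2: ['of', 'bus', 'book', 'of'] (min_width=14, slack=1)
Line 3: ['white', 'wolf', 'I'] (min_width=12, slack=3)
Line 4: ['developer'] (min_width=9, slack=6)
Line 5: ['release'] (min_width=7, slack=8)
Line 6: ['security', 'frog'] (min_width=13, slack=2)
Line 7: ['was', 'are', 'data'] (min_width=12, slack=3)
Line 8: ['library', 'desert'] (min_width=14, slack=1)
Line 9: ['dinosaur', 'snow'] (min_width=13, slack=2)
Line 10: ['deep', 'of'] (min_width=7, slack=8)
Line 11: ['rectangle', 'small'] (min_width=15, slack=0)
Line 12: ['run', 'fire'] (min_width=8, slack=7)
Total lines: 12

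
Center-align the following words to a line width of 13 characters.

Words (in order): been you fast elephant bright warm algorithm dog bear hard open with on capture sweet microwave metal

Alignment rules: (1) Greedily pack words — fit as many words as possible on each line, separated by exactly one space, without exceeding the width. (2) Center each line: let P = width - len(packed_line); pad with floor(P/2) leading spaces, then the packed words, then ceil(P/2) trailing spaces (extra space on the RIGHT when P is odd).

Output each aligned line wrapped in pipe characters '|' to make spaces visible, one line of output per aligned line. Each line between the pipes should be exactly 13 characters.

Line 1: ['been', 'you', 'fast'] (min_width=13, slack=0)
Line 2: ['elephant'] (min_width=8, slack=5)
Line 3: ['bright', 'warm'] (min_width=11, slack=2)
Line 4: ['algorithm', 'dog'] (min_width=13, slack=0)
Line 5: ['bear', 'hard'] (min_width=9, slack=4)
Line 6: ['open', 'with', 'on'] (min_width=12, slack=1)
Line 7: ['capture', 'sweet'] (min_width=13, slack=0)
Line 8: ['microwave'] (min_width=9, slack=4)
Line 9: ['metal'] (min_width=5, slack=8)

Answer: |been you fast|
|  elephant   |
| bright warm |
|algorithm dog|
|  bear hard  |
|open with on |
|capture sweet|
|  microwave  |
|    metal    |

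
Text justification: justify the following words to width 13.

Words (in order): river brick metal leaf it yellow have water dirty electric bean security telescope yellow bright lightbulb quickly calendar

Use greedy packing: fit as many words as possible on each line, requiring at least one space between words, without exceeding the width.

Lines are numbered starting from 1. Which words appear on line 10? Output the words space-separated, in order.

Line 1: ['river', 'brick'] (min_width=11, slack=2)
Line 2: ['metal', 'leaf', 'it'] (min_width=13, slack=0)
Line 3: ['yellow', 'have'] (min_width=11, slack=2)
Line 4: ['water', 'dirty'] (min_width=11, slack=2)
Line 5: ['electric', 'bean'] (min_width=13, slack=0)
Line 6: ['security'] (min_width=8, slack=5)
Line 7: ['telescope'] (min_width=9, slack=4)
Line 8: ['yellow', 'bright'] (min_width=13, slack=0)
Line 9: ['lightbulb'] (min_width=9, slack=4)
Line 10: ['quickly'] (min_width=7, slack=6)
Line 11: ['calendar'] (min_width=8, slack=5)

Answer: quickly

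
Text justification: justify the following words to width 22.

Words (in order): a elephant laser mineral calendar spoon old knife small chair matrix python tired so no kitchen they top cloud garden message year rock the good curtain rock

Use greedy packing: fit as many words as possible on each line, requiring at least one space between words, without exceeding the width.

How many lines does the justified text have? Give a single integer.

Answer: 8

Derivation:
Line 1: ['a', 'elephant', 'laser'] (min_width=16, slack=6)
Line 2: ['mineral', 'calendar', 'spoon'] (min_width=22, slack=0)
Line 3: ['old', 'knife', 'small', 'chair'] (min_width=21, slack=1)
Line 4: ['matrix', 'python', 'tired', 'so'] (min_width=22, slack=0)
Line 5: ['no', 'kitchen', 'they', 'top'] (min_width=19, slack=3)
Line 6: ['cloud', 'garden', 'message'] (min_width=20, slack=2)
Line 7: ['year', 'rock', 'the', 'good'] (min_width=18, slack=4)
Line 8: ['curtain', 'rock'] (min_width=12, slack=10)
Total lines: 8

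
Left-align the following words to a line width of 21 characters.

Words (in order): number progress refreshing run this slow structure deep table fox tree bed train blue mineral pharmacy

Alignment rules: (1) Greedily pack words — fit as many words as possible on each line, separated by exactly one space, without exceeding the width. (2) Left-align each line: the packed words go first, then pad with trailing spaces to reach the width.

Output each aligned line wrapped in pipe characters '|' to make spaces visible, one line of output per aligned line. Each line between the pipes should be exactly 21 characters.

Answer: |number progress      |
|refreshing run this  |
|slow structure deep  |
|table fox tree bed   |
|train blue mineral   |
|pharmacy             |

Derivation:
Line 1: ['number', 'progress'] (min_width=15, slack=6)
Line 2: ['refreshing', 'run', 'this'] (min_width=19, slack=2)
Line 3: ['slow', 'structure', 'deep'] (min_width=19, slack=2)
Line 4: ['table', 'fox', 'tree', 'bed'] (min_width=18, slack=3)
Line 5: ['train', 'blue', 'mineral'] (min_width=18, slack=3)
Line 6: ['pharmacy'] (min_width=8, slack=13)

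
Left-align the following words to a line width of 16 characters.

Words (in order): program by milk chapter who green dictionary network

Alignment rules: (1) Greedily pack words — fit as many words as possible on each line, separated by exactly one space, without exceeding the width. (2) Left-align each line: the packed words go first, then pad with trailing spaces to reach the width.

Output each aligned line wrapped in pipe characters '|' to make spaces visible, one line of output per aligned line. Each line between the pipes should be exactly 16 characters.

Answer: |program by milk |
|chapter who     |
|green dictionary|
|network         |

Derivation:
Line 1: ['program', 'by', 'milk'] (min_width=15, slack=1)
Line 2: ['chapter', 'who'] (min_width=11, slack=5)
Line 3: ['green', 'dictionary'] (min_width=16, slack=0)
Line 4: ['network'] (min_width=7, slack=9)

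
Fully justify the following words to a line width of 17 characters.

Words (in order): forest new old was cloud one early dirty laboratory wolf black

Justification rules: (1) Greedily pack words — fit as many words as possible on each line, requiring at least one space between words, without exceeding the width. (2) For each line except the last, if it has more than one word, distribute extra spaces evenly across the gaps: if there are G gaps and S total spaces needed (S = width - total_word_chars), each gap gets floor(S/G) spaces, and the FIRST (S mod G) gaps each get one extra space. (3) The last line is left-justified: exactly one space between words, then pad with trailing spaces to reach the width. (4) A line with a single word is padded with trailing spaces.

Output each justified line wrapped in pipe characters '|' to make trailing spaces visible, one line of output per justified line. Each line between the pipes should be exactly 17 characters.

Answer: |forest   new  old|
|was   cloud   one|
|early       dirty|
|laboratory   wolf|
|black            |

Derivation:
Line 1: ['forest', 'new', 'old'] (min_width=14, slack=3)
Line 2: ['was', 'cloud', 'one'] (min_width=13, slack=4)
Line 3: ['early', 'dirty'] (min_width=11, slack=6)
Line 4: ['laboratory', 'wolf'] (min_width=15, slack=2)
Line 5: ['black'] (min_width=5, slack=12)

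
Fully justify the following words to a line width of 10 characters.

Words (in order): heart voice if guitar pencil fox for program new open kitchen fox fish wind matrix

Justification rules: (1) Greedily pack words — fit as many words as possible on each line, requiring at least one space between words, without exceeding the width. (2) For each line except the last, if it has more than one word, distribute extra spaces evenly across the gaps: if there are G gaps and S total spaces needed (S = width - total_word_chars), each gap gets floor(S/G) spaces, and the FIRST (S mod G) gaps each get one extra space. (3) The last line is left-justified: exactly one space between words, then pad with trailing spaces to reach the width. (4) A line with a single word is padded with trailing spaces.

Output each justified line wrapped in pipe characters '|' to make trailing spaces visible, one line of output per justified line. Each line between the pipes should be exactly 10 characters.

Line 1: ['heart'] (min_width=5, slack=5)
Line 2: ['voice', 'if'] (min_width=8, slack=2)
Line 3: ['guitar'] (min_width=6, slack=4)
Line 4: ['pencil', 'fox'] (min_width=10, slack=0)
Line 5: ['for'] (min_width=3, slack=7)
Line 6: ['program'] (min_width=7, slack=3)
Line 7: ['new', 'open'] (min_width=8, slack=2)
Line 8: ['kitchen'] (min_width=7, slack=3)
Line 9: ['fox', 'fish'] (min_width=8, slack=2)
Line 10: ['wind'] (min_width=4, slack=6)
Line 11: ['matrix'] (min_width=6, slack=4)

Answer: |heart     |
|voice   if|
|guitar    |
|pencil fox|
|for       |
|program   |
|new   open|
|kitchen   |
|fox   fish|
|wind      |
|matrix    |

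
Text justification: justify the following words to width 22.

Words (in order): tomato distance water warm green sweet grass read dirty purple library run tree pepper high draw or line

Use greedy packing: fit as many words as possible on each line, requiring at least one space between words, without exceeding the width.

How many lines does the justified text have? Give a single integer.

Line 1: ['tomato', 'distance', 'water'] (min_width=21, slack=1)
Line 2: ['warm', 'green', 'sweet', 'grass'] (min_width=22, slack=0)
Line 3: ['read', 'dirty', 'purple'] (min_width=17, slack=5)
Line 4: ['library', 'run', 'tree'] (min_width=16, slack=6)
Line 5: ['pepper', 'high', 'draw', 'or'] (min_width=19, slack=3)
Line 6: ['line'] (min_width=4, slack=18)
Total lines: 6

Answer: 6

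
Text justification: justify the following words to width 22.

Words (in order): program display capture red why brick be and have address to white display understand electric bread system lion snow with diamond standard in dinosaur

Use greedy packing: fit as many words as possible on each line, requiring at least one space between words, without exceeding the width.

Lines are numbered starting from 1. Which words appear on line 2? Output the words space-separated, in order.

Line 1: ['program', 'display'] (min_width=15, slack=7)
Line 2: ['capture', 'red', 'why', 'brick'] (min_width=21, slack=1)
Line 3: ['be', 'and', 'have', 'address', 'to'] (min_width=22, slack=0)
Line 4: ['white', 'display'] (min_width=13, slack=9)
Line 5: ['understand', 'electric'] (min_width=19, slack=3)
Line 6: ['bread', 'system', 'lion', 'snow'] (min_width=22, slack=0)
Line 7: ['with', 'diamond', 'standard'] (min_width=21, slack=1)
Line 8: ['in', 'dinosaur'] (min_width=11, slack=11)

Answer: capture red why brick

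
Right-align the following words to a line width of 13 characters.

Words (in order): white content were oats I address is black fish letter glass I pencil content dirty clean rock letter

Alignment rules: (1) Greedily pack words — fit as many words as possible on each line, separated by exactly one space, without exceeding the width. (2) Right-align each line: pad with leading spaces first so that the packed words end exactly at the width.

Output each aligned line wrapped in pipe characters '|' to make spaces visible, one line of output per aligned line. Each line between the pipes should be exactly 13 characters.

Answer: |white content|
|  were oats I|
|   address is|
|   black fish|
| letter glass|
|     I pencil|
|content dirty|
|   clean rock|
|       letter|

Derivation:
Line 1: ['white', 'content'] (min_width=13, slack=0)
Line 2: ['were', 'oats', 'I'] (min_width=11, slack=2)
Line 3: ['address', 'is'] (min_width=10, slack=3)
Line 4: ['black', 'fish'] (min_width=10, slack=3)
Line 5: ['letter', 'glass'] (min_width=12, slack=1)
Line 6: ['I', 'pencil'] (min_width=8, slack=5)
Line 7: ['content', 'dirty'] (min_width=13, slack=0)
Line 8: ['clean', 'rock'] (min_width=10, slack=3)
Line 9: ['letter'] (min_width=6, slack=7)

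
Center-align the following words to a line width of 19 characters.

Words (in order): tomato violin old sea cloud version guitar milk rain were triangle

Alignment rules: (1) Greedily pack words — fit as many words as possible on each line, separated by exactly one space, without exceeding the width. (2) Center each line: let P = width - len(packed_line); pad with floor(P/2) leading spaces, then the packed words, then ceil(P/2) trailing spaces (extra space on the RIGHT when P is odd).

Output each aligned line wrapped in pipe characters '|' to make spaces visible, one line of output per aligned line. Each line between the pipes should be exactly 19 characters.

Line 1: ['tomato', 'violin', 'old'] (min_width=17, slack=2)
Line 2: ['sea', 'cloud', 'version'] (min_width=17, slack=2)
Line 3: ['guitar', 'milk', 'rain'] (min_width=16, slack=3)
Line 4: ['were', 'triangle'] (min_width=13, slack=6)

Answer: | tomato violin old |
| sea cloud version |
| guitar milk rain  |
|   were triangle   |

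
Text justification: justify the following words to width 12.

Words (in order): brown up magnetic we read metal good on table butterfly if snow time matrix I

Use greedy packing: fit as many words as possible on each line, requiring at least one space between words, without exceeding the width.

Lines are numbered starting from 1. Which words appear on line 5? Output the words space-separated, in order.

Answer: table

Derivation:
Line 1: ['brown', 'up'] (min_width=8, slack=4)
Line 2: ['magnetic', 'we'] (min_width=11, slack=1)
Line 3: ['read', 'metal'] (min_width=10, slack=2)
Line 4: ['good', 'on'] (min_width=7, slack=5)
Line 5: ['table'] (min_width=5, slack=7)
Line 6: ['butterfly', 'if'] (min_width=12, slack=0)
Line 7: ['snow', 'time'] (min_width=9, slack=3)
Line 8: ['matrix', 'I'] (min_width=8, slack=4)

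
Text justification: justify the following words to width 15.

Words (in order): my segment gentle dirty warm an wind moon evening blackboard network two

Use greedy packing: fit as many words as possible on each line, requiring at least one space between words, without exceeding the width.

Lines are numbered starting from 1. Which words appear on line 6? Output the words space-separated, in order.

Line 1: ['my', 'segment'] (min_width=10, slack=5)
Line 2: ['gentle', 'dirty'] (min_width=12, slack=3)
Line 3: ['warm', 'an', 'wind'] (min_width=12, slack=3)
Line 4: ['moon', 'evening'] (min_width=12, slack=3)
Line 5: ['blackboard'] (min_width=10, slack=5)
Line 6: ['network', 'two'] (min_width=11, slack=4)

Answer: network two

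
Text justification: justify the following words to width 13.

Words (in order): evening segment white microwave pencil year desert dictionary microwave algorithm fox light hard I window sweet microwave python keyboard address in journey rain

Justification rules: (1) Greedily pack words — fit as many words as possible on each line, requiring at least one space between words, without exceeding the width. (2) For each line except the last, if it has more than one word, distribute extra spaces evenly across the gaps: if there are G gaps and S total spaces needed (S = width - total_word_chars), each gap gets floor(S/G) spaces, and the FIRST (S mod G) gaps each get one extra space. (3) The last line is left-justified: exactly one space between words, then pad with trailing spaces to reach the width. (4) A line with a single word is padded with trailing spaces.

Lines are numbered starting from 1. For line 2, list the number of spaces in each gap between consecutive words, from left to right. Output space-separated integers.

Line 1: ['evening'] (min_width=7, slack=6)
Line 2: ['segment', 'white'] (min_width=13, slack=0)
Line 3: ['microwave'] (min_width=9, slack=4)
Line 4: ['pencil', 'year'] (min_width=11, slack=2)
Line 5: ['desert'] (min_width=6, slack=7)
Line 6: ['dictionary'] (min_width=10, slack=3)
Line 7: ['microwave'] (min_width=9, slack=4)
Line 8: ['algorithm', 'fox'] (min_width=13, slack=0)
Line 9: ['light', 'hard', 'I'] (min_width=12, slack=1)
Line 10: ['window', 'sweet'] (min_width=12, slack=1)
Line 11: ['microwave'] (min_width=9, slack=4)
Line 12: ['python'] (min_width=6, slack=7)
Line 13: ['keyboard'] (min_width=8, slack=5)
Line 14: ['address', 'in'] (min_width=10, slack=3)
Line 15: ['journey', 'rain'] (min_width=12, slack=1)

Answer: 1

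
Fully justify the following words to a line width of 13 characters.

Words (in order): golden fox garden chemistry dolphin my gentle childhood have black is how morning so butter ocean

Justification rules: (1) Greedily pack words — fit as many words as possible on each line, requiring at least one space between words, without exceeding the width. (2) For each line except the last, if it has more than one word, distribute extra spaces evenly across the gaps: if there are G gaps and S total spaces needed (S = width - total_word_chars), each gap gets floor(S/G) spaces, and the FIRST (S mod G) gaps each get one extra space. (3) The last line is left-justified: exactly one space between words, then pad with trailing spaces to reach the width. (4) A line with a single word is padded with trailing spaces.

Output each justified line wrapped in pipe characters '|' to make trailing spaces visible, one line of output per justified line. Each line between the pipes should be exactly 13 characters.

Answer: |golden    fox|
|garden       |
|chemistry    |
|dolphin    my|
|gentle       |
|childhood    |
|have black is|
|how   morning|
|so     butter|
|ocean        |

Derivation:
Line 1: ['golden', 'fox'] (min_width=10, slack=3)
Line 2: ['garden'] (min_width=6, slack=7)
Line 3: ['chemistry'] (min_width=9, slack=4)
Line 4: ['dolphin', 'my'] (min_width=10, slack=3)
Line 5: ['gentle'] (min_width=6, slack=7)
Line 6: ['childhood'] (min_width=9, slack=4)
Line 7: ['have', 'black', 'is'] (min_width=13, slack=0)
Line 8: ['how', 'morning'] (min_width=11, slack=2)
Line 9: ['so', 'butter'] (min_width=9, slack=4)
Line 10: ['ocean'] (min_width=5, slack=8)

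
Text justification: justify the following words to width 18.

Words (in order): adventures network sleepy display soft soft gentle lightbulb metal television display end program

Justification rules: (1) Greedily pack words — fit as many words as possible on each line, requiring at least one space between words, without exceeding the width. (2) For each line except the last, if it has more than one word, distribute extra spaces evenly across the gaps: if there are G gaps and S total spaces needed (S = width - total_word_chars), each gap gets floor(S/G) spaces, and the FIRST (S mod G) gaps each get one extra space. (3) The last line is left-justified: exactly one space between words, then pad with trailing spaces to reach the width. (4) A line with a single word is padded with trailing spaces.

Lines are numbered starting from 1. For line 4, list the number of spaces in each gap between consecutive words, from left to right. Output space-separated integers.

Answer: 4

Derivation:
Line 1: ['adventures', 'network'] (min_width=18, slack=0)
Line 2: ['sleepy', 'display'] (min_width=14, slack=4)
Line 3: ['soft', 'soft', 'gentle'] (min_width=16, slack=2)
Line 4: ['lightbulb', 'metal'] (min_width=15, slack=3)
Line 5: ['television', 'display'] (min_width=18, slack=0)
Line 6: ['end', 'program'] (min_width=11, slack=7)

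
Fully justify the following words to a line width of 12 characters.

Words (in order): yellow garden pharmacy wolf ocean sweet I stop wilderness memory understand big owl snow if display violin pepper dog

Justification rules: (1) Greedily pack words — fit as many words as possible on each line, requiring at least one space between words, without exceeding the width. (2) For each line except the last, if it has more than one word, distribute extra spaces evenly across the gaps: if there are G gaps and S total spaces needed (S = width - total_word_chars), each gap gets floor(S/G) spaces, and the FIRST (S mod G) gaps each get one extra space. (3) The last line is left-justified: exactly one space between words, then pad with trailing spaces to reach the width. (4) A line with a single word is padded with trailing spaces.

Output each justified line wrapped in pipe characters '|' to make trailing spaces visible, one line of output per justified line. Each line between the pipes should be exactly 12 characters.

Line 1: ['yellow'] (min_width=6, slack=6)
Line 2: ['garden'] (min_width=6, slack=6)
Line 3: ['pharmacy'] (min_width=8, slack=4)
Line 4: ['wolf', 'ocean'] (min_width=10, slack=2)
Line 5: ['sweet', 'I', 'stop'] (min_width=12, slack=0)
Line 6: ['wilderness'] (min_width=10, slack=2)
Line 7: ['memory'] (min_width=6, slack=6)
Line 8: ['understand'] (min_width=10, slack=2)
Line 9: ['big', 'owl', 'snow'] (min_width=12, slack=0)
Line 10: ['if', 'display'] (min_width=10, slack=2)
Line 11: ['violin'] (min_width=6, slack=6)
Line 12: ['pepper', 'dog'] (min_width=10, slack=2)

Answer: |yellow      |
|garden      |
|pharmacy    |
|wolf   ocean|
|sweet I stop|
|wilderness  |
|memory      |
|understand  |
|big owl snow|
|if   display|
|violin      |
|pepper dog  |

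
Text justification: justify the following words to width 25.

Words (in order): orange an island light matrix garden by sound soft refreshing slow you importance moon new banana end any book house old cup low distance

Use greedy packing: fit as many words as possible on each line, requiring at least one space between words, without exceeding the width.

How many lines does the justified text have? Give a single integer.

Line 1: ['orange', 'an', 'island', 'light'] (min_width=22, slack=3)
Line 2: ['matrix', 'garden', 'by', 'sound'] (min_width=22, slack=3)
Line 3: ['soft', 'refreshing', 'slow', 'you'] (min_width=24, slack=1)
Line 4: ['importance', 'moon', 'new'] (min_width=19, slack=6)
Line 5: ['banana', 'end', 'any', 'book', 'house'] (min_width=25, slack=0)
Line 6: ['old', 'cup', 'low', 'distance'] (min_width=20, slack=5)
Total lines: 6

Answer: 6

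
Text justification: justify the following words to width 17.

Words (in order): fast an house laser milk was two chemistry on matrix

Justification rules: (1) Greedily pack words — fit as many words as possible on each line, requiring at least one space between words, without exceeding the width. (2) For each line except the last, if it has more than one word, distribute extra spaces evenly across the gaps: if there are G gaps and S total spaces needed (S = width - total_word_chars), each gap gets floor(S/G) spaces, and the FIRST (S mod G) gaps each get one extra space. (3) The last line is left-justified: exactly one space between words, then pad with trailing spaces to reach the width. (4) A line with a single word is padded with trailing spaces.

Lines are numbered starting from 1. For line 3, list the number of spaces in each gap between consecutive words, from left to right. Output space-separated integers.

Answer: 2 1

Derivation:
Line 1: ['fast', 'an', 'house'] (min_width=13, slack=4)
Line 2: ['laser', 'milk', 'was'] (min_width=14, slack=3)
Line 3: ['two', 'chemistry', 'on'] (min_width=16, slack=1)
Line 4: ['matrix'] (min_width=6, slack=11)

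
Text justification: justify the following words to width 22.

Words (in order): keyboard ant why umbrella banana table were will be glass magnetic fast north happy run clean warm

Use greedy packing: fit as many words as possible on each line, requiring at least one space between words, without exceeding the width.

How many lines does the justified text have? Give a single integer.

Answer: 5

Derivation:
Line 1: ['keyboard', 'ant', 'why'] (min_width=16, slack=6)
Line 2: ['umbrella', 'banana', 'table'] (min_width=21, slack=1)
Line 3: ['were', 'will', 'be', 'glass'] (min_width=18, slack=4)
Line 4: ['magnetic', 'fast', 'north'] (min_width=19, slack=3)
Line 5: ['happy', 'run', 'clean', 'warm'] (min_width=20, slack=2)
Total lines: 5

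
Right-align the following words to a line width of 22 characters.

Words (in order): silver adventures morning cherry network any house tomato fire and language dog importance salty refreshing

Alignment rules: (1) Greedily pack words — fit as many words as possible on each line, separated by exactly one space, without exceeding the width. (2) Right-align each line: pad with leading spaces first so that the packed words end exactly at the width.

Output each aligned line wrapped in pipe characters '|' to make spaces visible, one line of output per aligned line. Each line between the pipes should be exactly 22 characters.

Line 1: ['silver', 'adventures'] (min_width=17, slack=5)
Line 2: ['morning', 'cherry', 'network'] (min_width=22, slack=0)
Line 3: ['any', 'house', 'tomato', 'fire'] (min_width=21, slack=1)
Line 4: ['and', 'language', 'dog'] (min_width=16, slack=6)
Line 5: ['importance', 'salty'] (min_width=16, slack=6)
Line 6: ['refreshing'] (min_width=10, slack=12)

Answer: |     silver adventures|
|morning cherry network|
| any house tomato fire|
|      and language dog|
|      importance salty|
|            refreshing|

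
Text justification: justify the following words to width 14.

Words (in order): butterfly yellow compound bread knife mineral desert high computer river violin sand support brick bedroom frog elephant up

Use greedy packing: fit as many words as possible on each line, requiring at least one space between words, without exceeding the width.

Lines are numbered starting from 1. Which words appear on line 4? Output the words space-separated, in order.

Line 1: ['butterfly'] (min_width=9, slack=5)
Line 2: ['yellow'] (min_width=6, slack=8)
Line 3: ['compound', 'bread'] (min_width=14, slack=0)
Line 4: ['knife', 'mineral'] (min_width=13, slack=1)
Line 5: ['desert', 'high'] (min_width=11, slack=3)
Line 6: ['computer', 'river'] (min_width=14, slack=0)
Line 7: ['violin', 'sand'] (min_width=11, slack=3)
Line 8: ['support', 'brick'] (min_width=13, slack=1)
Line 9: ['bedroom', 'frog'] (min_width=12, slack=2)
Line 10: ['elephant', 'up'] (min_width=11, slack=3)

Answer: knife mineral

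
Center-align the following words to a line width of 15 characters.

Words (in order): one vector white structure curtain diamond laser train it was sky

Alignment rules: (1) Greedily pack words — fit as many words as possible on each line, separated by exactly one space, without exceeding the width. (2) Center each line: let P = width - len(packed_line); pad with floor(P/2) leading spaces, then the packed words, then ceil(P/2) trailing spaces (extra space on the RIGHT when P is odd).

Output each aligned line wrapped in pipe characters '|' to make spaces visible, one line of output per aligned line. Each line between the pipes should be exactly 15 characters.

Line 1: ['one', 'vector'] (min_width=10, slack=5)
Line 2: ['white', 'structure'] (min_width=15, slack=0)
Line 3: ['curtain', 'diamond'] (min_width=15, slack=0)
Line 4: ['laser', 'train', 'it'] (min_width=14, slack=1)
Line 5: ['was', 'sky'] (min_width=7, slack=8)

Answer: |  one vector   |
|white structure|
|curtain diamond|
|laser train it |
|    was sky    |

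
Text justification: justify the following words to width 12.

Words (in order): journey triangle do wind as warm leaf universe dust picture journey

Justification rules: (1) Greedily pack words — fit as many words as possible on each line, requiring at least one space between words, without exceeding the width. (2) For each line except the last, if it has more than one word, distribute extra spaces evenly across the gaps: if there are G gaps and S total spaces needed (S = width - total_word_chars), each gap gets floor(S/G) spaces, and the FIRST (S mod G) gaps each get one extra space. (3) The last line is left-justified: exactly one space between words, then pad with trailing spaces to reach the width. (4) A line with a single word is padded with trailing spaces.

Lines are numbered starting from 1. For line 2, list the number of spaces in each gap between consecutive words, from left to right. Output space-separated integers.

Line 1: ['journey'] (min_width=7, slack=5)
Line 2: ['triangle', 'do'] (min_width=11, slack=1)
Line 3: ['wind', 'as', 'warm'] (min_width=12, slack=0)
Line 4: ['leaf'] (min_width=4, slack=8)
Line 5: ['universe'] (min_width=8, slack=4)
Line 6: ['dust', 'picture'] (min_width=12, slack=0)
Line 7: ['journey'] (min_width=7, slack=5)

Answer: 2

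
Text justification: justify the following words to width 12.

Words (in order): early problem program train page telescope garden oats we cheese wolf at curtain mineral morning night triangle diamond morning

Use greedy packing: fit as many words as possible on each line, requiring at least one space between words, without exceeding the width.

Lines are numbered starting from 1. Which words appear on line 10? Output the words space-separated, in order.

Line 1: ['early'] (min_width=5, slack=7)
Line 2: ['problem'] (min_width=7, slack=5)
Line 3: ['program'] (min_width=7, slack=5)
Line 4: ['train', 'page'] (min_width=10, slack=2)
Line 5: ['telescope'] (min_width=9, slack=3)
Line 6: ['garden', 'oats'] (min_width=11, slack=1)
Line 7: ['we', 'cheese'] (min_width=9, slack=3)
Line 8: ['wolf', 'at'] (min_width=7, slack=5)
Line 9: ['curtain'] (min_width=7, slack=5)
Line 10: ['mineral'] (min_width=7, slack=5)
Line 11: ['morning'] (min_width=7, slack=5)
Line 12: ['night'] (min_width=5, slack=7)
Line 13: ['triangle'] (min_width=8, slack=4)
Line 14: ['diamond'] (min_width=7, slack=5)
Line 15: ['morning'] (min_width=7, slack=5)

Answer: mineral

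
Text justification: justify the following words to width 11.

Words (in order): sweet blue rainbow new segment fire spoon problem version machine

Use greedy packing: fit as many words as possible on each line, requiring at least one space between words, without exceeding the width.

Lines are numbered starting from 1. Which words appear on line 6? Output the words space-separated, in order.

Line 1: ['sweet', 'blue'] (min_width=10, slack=1)
Line 2: ['rainbow', 'new'] (min_width=11, slack=0)
Line 3: ['segment'] (min_width=7, slack=4)
Line 4: ['fire', 'spoon'] (min_width=10, slack=1)
Line 5: ['problem'] (min_width=7, slack=4)
Line 6: ['version'] (min_width=7, slack=4)
Line 7: ['machine'] (min_width=7, slack=4)

Answer: version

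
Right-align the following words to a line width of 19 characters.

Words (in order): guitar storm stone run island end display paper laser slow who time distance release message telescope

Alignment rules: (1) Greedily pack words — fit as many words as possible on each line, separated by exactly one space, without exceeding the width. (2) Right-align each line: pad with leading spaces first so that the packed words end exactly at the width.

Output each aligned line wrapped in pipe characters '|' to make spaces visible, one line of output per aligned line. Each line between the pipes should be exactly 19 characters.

Answer: | guitar storm stone|
|     run island end|
|display paper laser|
|      slow who time|
|   distance release|
|  message telescope|

Derivation:
Line 1: ['guitar', 'storm', 'stone'] (min_width=18, slack=1)
Line 2: ['run', 'island', 'end'] (min_width=14, slack=5)
Line 3: ['display', 'paper', 'laser'] (min_width=19, slack=0)
Line 4: ['slow', 'who', 'time'] (min_width=13, slack=6)
Line 5: ['distance', 'release'] (min_width=16, slack=3)
Line 6: ['message', 'telescope'] (min_width=17, slack=2)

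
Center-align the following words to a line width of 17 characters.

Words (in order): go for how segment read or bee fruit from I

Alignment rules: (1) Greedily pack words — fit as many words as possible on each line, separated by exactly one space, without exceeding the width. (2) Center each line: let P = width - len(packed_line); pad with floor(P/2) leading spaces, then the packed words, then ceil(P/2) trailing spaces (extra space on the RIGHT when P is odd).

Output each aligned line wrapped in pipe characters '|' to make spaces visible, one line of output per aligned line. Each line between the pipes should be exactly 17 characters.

Line 1: ['go', 'for', 'how'] (min_width=10, slack=7)
Line 2: ['segment', 'read', 'or'] (min_width=15, slack=2)
Line 3: ['bee', 'fruit', 'from', 'I'] (min_width=16, slack=1)

Answer: |   go for how    |
| segment read or |
|bee fruit from I |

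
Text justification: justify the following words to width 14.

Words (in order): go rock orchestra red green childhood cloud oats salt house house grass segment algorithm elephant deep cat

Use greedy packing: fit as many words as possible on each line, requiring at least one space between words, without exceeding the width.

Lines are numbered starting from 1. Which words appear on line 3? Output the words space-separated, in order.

Answer: green

Derivation:
Line 1: ['go', 'rock'] (min_width=7, slack=7)
Line 2: ['orchestra', 'red'] (min_width=13, slack=1)
Line 3: ['green'] (min_width=5, slack=9)
Line 4: ['childhood'] (min_width=9, slack=5)
Line 5: ['cloud', 'oats'] (min_width=10, slack=4)
Line 6: ['salt', 'house'] (min_width=10, slack=4)
Line 7: ['house', 'grass'] (min_width=11, slack=3)
Line 8: ['segment'] (min_width=7, slack=7)
Line 9: ['algorithm'] (min_width=9, slack=5)
Line 10: ['elephant', 'deep'] (min_width=13, slack=1)
Line 11: ['cat'] (min_width=3, slack=11)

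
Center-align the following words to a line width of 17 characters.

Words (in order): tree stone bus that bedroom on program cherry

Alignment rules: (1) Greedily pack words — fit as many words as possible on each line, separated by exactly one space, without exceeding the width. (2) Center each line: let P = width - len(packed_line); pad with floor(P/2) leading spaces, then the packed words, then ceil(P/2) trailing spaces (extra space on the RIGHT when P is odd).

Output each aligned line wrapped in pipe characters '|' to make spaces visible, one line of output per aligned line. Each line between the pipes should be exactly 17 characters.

Answer: | tree stone bus  |
| that bedroom on |
| program cherry  |

Derivation:
Line 1: ['tree', 'stone', 'bus'] (min_width=14, slack=3)
Line 2: ['that', 'bedroom', 'on'] (min_width=15, slack=2)
Line 3: ['program', 'cherry'] (min_width=14, slack=3)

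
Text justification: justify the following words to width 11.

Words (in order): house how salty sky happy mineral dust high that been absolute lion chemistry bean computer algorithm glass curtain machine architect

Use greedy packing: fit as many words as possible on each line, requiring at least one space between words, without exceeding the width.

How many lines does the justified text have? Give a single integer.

Answer: 16

Derivation:
Line 1: ['house', 'how'] (min_width=9, slack=2)
Line 2: ['salty', 'sky'] (min_width=9, slack=2)
Line 3: ['happy'] (min_width=5, slack=6)
Line 4: ['mineral'] (min_width=7, slack=4)
Line 5: ['dust', 'high'] (min_width=9, slack=2)
Line 6: ['that', 'been'] (min_width=9, slack=2)
Line 7: ['absolute'] (min_width=8, slack=3)
Line 8: ['lion'] (min_width=4, slack=7)
Line 9: ['chemistry'] (min_width=9, slack=2)
Line 10: ['bean'] (min_width=4, slack=7)
Line 11: ['computer'] (min_width=8, slack=3)
Line 12: ['algorithm'] (min_width=9, slack=2)
Line 13: ['glass'] (min_width=5, slack=6)
Line 14: ['curtain'] (min_width=7, slack=4)
Line 15: ['machine'] (min_width=7, slack=4)
Line 16: ['architect'] (min_width=9, slack=2)
Total lines: 16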